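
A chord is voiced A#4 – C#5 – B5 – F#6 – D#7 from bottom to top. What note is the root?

Reordering A#, C#, B, F#, D# into stacked thirds gives B–D#–F#–A#–C#; the bottom of that stack, B, is the root.

B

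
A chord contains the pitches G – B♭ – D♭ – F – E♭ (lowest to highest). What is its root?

Reordering G, Bb, Db, F, Eb into stacked thirds gives Eb–G–Bb–Db–F; the bottom of that stack, Eb, is the root.

Eb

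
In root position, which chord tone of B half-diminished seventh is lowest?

The root of B half-diminished seventh (B–D–F–A) is B; that is the bass in root position.

B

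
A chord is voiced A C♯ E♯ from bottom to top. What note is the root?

Reordering A, C#, E# into stacked thirds gives A–C#–E#; the bottom of that stack, A, is the root.

A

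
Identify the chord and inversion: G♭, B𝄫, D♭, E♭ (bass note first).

Reducing to letter names: Gb, Bbb, Db, Eb. These stack in thirds as Eb–Gb–Bbb–Db — an Eb half-diminished seventh chord.
The lowest note is Gb, the third of the chord, so this is first inversion (figured bass 6/5).

Eb half-diminished seventh, first inversion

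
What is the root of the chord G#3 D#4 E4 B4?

E

G#, D#, E, B are the tones of an E major seventh chord (E–G#–B–D#), making E the root.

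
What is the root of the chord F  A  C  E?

F

The distinct letter names are F, A, C, E. Arranged as a stack of thirds they read F–A–C–E, so F is the root (an F major seventh chord).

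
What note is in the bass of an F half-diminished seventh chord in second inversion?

Cb

The fifth of F half-diminished seventh (F–Ab–Cb–Eb) is Cb; that is the bass in second inversion.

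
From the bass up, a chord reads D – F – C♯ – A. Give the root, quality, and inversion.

D minor-major seventh, root position

The pitch classes D, F, C#, A arrange in thirds as D–F–A–C#: a D minor-major seventh chord.
With the root (D) in the bass, the chord is in root position (figured bass 7).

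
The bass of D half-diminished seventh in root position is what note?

The root of D half-diminished seventh (D–F–Ab–C) is D; that is the bass in root position.

D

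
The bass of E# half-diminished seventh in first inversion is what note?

In first inversion the third is lowest. For E# half-diminished seventh (E#–G#–B–D#) that is G#.

G#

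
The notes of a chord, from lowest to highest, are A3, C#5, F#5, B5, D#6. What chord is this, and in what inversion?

B dominant ninth, third inversion

The distinct note names are A, C#, F#, B, D#. Stacked in thirds they read B–D#–F#–A–C#, which is a dominant ninth chord on B.
A is the seventh of B dominant ninth; seventh in the bass means third inversion.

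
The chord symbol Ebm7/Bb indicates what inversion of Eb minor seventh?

second inversion

Ebm7/Bb means Eb minor seventh with Bb in the bass. Bb is the fifth of Eb minor seventh (Eb–Gb–Bb–Db), so this is second inversion.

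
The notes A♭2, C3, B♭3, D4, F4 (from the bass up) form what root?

Bb

Reordering Ab, C, Bb, D, F into stacked thirds gives Bb–D–F–Ab–C; the bottom of that stack, Bb, is the root.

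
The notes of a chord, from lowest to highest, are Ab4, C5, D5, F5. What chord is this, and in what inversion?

The distinct note names are Ab, C, D, F. Stacked in thirds they read D–F–Ab–C, which is a half-diminished seventh chord on D.
Ab is the fifth of D half-diminished seventh; fifth in the bass means second inversion (figured bass 4/3).

D half-diminished seventh, second inversion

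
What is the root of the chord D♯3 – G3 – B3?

The distinct letter names are D#, G, B. Arranged as a stack of thirds they read G–B–D#, so G is the root (a G augmented triad).

G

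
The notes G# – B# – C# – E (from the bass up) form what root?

C#

G#, B#, C#, E are the tones of a C# minor-major seventh chord (C#–E–G#–B#), making C# the root.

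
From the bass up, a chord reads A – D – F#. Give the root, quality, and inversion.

D major, second inversion

The pitch classes A, D, F# arrange in thirds as D–F#–A: a D major triad.
A is the fifth of D major; fifth in the bass means second inversion (figured bass 6/4).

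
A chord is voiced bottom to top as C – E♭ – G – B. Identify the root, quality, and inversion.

C minor-major seventh, root position

The pitch classes C, Eb, G, B arrange in thirds as C–Eb–G–B: a C minor-major seventh chord.
The lowest note is C, the root of the chord, so this is root position (figured bass 7).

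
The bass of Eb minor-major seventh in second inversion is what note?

Bb

The fifth of Eb minor-major seventh (Eb–Gb–Bb–D) is Bb; that is the bass in second inversion.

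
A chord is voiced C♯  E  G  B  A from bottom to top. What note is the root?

The distinct letter names are C#, E, G, B, A. Arranged as a stack of thirds they read A–C#–E–G–B, so A is the root (an A dominant ninth chord).

A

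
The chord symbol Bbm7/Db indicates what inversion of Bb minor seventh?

Bbm7/Db means Bb minor seventh with Db in the bass. Db is the third of Bb minor seventh (Bb–Db–F–Ab), so this is first inversion.

first inversion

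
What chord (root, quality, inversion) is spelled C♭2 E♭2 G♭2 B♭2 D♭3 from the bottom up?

Cb major ninth, root position

The distinct note names are Cb, Eb, Gb, Bb, Db. Stacked in thirds they read Cb–Eb–Gb–Bb–Db, which is a major ninth chord on Cb.
Cb is the root of Cb major ninth; root in the bass means root position.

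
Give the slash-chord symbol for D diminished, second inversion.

Second inversion of D diminished has the fifth (Ab) in the bass. As a slash chord: Ddim/Ab.

Ddim/Ab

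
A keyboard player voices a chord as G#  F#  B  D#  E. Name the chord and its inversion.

E major ninth, first inversion

Reducing to letter names: G#, F#, B, D#, E. These stack in thirds as E–G#–B–D#–F# — an E major ninth chord.
With the third (G#) in the bass, the chord is in first inversion.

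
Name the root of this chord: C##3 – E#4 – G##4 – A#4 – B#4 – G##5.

Reordering C##, E#, G##, A#, B# into stacked thirds gives A#–C##–E#–G##–B#; the bottom of that stack, A#, is the root.

A#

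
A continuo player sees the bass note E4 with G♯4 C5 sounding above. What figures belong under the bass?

6

The notes E, G#, C stack in thirds as C–E–G# — a C augmented triad. The bass E is the third, so this is first inversion: figured 6.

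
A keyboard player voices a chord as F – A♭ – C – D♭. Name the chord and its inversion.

Db major seventh, first inversion

The pitch classes F, Ab, C, Db arrange in thirds as Db–F–Ab–C: a Db major seventh chord.
The lowest note is F, the third of the chord, so this is first inversion (figured bass 6/5).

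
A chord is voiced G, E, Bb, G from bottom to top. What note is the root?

G, E, Bb are the tones of an E diminished triad (E–G–Bb), making E the root.

E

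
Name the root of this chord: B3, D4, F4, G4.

G

The distinct letter names are B, D, F, G. Arranged as a stack of thirds they read G–B–D–F, so G is the root (a G dominant seventh chord).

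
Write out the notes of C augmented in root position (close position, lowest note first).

C, E, G#

C augmented is C–E–G#. Root position puts the root (C) in the bass, with the remaining tones above: C, E, G#.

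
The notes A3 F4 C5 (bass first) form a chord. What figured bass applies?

The notes A, F, C stack in thirds as F–A–C — an F major triad. The bass A is the third, so this is first inversion: figured 6.

6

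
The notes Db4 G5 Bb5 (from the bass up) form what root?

G

The distinct letter names are Db, G, Bb. Arranged as a stack of thirds they read G–Bb–Db, so G is the root (a G diminished triad).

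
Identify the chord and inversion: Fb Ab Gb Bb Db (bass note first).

Gb dominant ninth, third inversion

The distinct note names are Fb, Ab, Gb, Bb, Db. Stacked in thirds they read Gb–Bb–Db–Fb–Ab, which is a dominant ninth chord on Gb.
Fb is the seventh of Gb dominant ninth; seventh in the bass means third inversion.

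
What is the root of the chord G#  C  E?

C

Reordering G#, C, E into stacked thirds gives C–E–G#; the bottom of that stack, C, is the root.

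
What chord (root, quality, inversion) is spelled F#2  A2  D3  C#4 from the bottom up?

D major seventh, first inversion

The distinct note names are F#, A, D, C#. Stacked in thirds they read D–F#–A–C#, which is a major seventh chord on D.
F# is the third of D major seventh; third in the bass means first inversion (figured bass 6/5).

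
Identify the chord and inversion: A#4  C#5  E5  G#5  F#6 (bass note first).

F# dominant ninth, first inversion

Reducing to letter names: A#, C#, E, G#, F#. These stack in thirds as F#–A#–C#–E–G# — an F# dominant ninth chord.
A# is the third of F# dominant ninth; third in the bass means first inversion.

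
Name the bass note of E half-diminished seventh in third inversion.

In third inversion the seventh is lowest. For E half-diminished seventh (E–G–Bb–D) that is D.

D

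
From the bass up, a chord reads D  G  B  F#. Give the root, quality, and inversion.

Reducing to letter names: D, G, B, F#. These stack in thirds as G–B–D–F# — a G major seventh chord.
D is the fifth of G major seventh; fifth in the bass means second inversion (figured bass 4/3).

G major seventh, second inversion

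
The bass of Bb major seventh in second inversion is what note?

F

Bb major seventh is Bb–D–F–A. Second inversion places the fifth in the bass: F.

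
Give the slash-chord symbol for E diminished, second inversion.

Edim/Bb

Second inversion of E diminished has the fifth (Bb) in the bass. As a slash chord: Edim/Bb.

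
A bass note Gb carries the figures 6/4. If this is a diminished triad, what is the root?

The figures 6/4 mean the fifth of the chord is in the bass. If Gb is the fifth of a diminished triad, the root is C (chord tones C–Eb–Gb).

C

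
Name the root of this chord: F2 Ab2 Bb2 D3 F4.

The distinct letter names are F, Ab, Bb, D. Arranged as a stack of thirds they read Bb–D–F–Ab, so Bb is the root (a Bb dominant seventh chord).

Bb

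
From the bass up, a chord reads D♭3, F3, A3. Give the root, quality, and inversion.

Db augmented, root position

The pitch classes Db, F, A arrange in thirds as Db–F–A: a Db augmented triad.
Db is the root of Db augmented; root in the bass means root position (figured bass 5/3).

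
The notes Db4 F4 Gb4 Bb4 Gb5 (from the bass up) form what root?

Gb

Reordering Db, F, Gb, Bb into stacked thirds gives Gb–Bb–Db–F; the bottom of that stack, Gb, is the root.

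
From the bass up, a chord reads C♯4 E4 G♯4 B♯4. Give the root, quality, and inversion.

C# minor-major seventh, root position

The pitch classes C#, E, G#, B# arrange in thirds as C#–E–G#–B#: a C# minor-major seventh chord.
C# is the root of C# minor-major seventh; root in the bass means root position (figured bass 7).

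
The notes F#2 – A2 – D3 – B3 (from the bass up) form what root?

B

The distinct letter names are F#, A, D, B. Arranged as a stack of thirds they read B–D–F#–A, so B is the root (a B minor seventh chord).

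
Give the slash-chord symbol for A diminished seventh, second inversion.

Second inversion of A diminished seventh has the fifth (Eb) in the bass. As a slash chord: Adim7/Eb.

Adim7/Eb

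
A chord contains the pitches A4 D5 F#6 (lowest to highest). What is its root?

Reordering A, D, F# into stacked thirds gives D–F#–A; the bottom of that stack, D, is the root.

D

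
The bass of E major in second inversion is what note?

The fifth of E major (E–G#–B) is B; that is the bass in second inversion.

B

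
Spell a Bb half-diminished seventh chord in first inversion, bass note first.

Db, Fb, Ab, Bb

Bb half-diminished seventh is Bb–Db–Fb–Ab. First inversion puts the third (Db) in the bass, with the remaining tones above: Db, Fb, Ab, Bb.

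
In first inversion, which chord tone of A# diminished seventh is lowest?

The third of A# diminished seventh (A#–C#–E–G) is C#; that is the bass in first inversion.

C#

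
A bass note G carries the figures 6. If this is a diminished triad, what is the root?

E

The figures 6 mean the third of the chord is in the bass. If G is the third of a diminished triad, the root is E (chord tones E–G–Bb).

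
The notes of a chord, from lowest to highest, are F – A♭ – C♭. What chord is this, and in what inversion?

F diminished, root position

Reducing to letter names: F, Ab, Cb. These stack in thirds as F–Ab–Cb — an F diminished triad.
F is the root of F diminished; root in the bass means root position (figured bass 5/3).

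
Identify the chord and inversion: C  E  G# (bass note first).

C augmented, root position

The distinct note names are C, E, G#. Stacked in thirds they read C–E–G#, which is an augmented triad on C.
C is the root of C augmented; root in the bass means root position (figured bass 5/3).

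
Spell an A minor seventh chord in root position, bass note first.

Spelling A minor seventh: A–C–E–G. In root position the root is bass, giving A, C, E, G from the bottom.

A, C, E, G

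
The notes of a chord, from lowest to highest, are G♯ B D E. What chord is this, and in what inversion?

The pitch classes G#, B, D, E arrange in thirds as E–G#–B–D: an E dominant seventh chord.
G# is the third of E dominant seventh; third in the bass means first inversion (figured bass 6/5).

E dominant seventh, first inversion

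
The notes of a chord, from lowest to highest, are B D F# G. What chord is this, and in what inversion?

G major seventh, first inversion

The pitch classes B, D, F#, G arrange in thirds as G–B–D–F#: a G major seventh chord.
With the third (B) in the bass, the chord is in first inversion (figured bass 6/5).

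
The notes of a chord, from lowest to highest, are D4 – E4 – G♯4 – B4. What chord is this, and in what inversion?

The pitch classes D, E, G#, B arrange in thirds as E–G#–B–D: an E dominant seventh chord.
D is the seventh of E dominant seventh; seventh in the bass means third inversion (figured bass 4/2).

E dominant seventh, third inversion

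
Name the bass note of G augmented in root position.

G

G augmented is G–B–D#. Root position places the root in the bass: G.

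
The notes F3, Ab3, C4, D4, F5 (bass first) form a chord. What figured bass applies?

The notes F, Ab, C, D stack in thirds as D–F–Ab–C — a D half-diminished seventh chord. The bass F is the third, so this is first inversion: figured 6/5.

6/5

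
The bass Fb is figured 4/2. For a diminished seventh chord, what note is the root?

The figures 4/2 mean the seventh of the chord is in the bass. If Fb is the seventh of a diminished seventh chord, the root is G (chord tones G–Bb–Db–Fb).

G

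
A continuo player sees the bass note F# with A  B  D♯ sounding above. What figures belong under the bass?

The notes F#, A, B, D# stack in thirds as B–D#–F#–A — a B dominant seventh chord. The bass F# is the fifth, so this is second inversion: figured 4/3.

4/3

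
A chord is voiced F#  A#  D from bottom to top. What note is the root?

D

Reordering F#, A#, D into stacked thirds gives D–F#–A#; the bottom of that stack, D, is the root.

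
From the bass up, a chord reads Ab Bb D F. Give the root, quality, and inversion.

Bb dominant seventh, third inversion

The distinct note names are Ab, Bb, D, F. Stacked in thirds they read Bb–D–F–Ab, which is a dominant seventh chord on Bb.
The lowest note is Ab, the seventh of the chord, so this is third inversion (figured bass 4/2).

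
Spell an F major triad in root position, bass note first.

The chord tones are F–A–C. With the root (F) lowest for root position: F, A, C.

F, A, C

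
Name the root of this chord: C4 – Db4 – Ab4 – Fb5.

C, Db, Ab, Fb are the tones of a Db minor-major seventh chord (Db–Fb–Ab–C), making Db the root.

Db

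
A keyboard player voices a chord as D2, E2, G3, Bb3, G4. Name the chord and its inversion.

Reducing to letter names: D, E, G, Bb. These stack in thirds as E–G–Bb–D — an E half-diminished seventh chord.
The lowest note is D, the seventh of the chord, so this is third inversion (figured bass 4/2).

E half-diminished seventh, third inversion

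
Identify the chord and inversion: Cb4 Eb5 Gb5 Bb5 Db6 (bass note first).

Cb major ninth, root position

Reducing to letter names: Cb, Eb, Gb, Bb, Db. These stack in thirds as Cb–Eb–Gb–Bb–Db — a Cb major ninth chord.
With the root (Cb) in the bass, the chord is in root position.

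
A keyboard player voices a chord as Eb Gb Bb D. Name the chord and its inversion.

Reducing to letter names: Eb, Gb, Bb, D. These stack in thirds as Eb–Gb–Bb–D — an Eb minor-major seventh chord.
Eb is the root of Eb minor-major seventh; root in the bass means root position (figured bass 7).

Eb minor-major seventh, root position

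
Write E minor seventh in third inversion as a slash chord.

Third inversion of E minor seventh has the seventh (D) in the bass. As a slash chord: Em7/D.

Em7/D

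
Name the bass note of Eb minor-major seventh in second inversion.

Bb

Eb minor-major seventh is Eb–Gb–Bb–D. Second inversion places the fifth in the bass: Bb.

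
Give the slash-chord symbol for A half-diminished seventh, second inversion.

Second inversion of A half-diminished seventh has the fifth (Eb) in the bass. As a slash chord: Aø7/Eb.

Aø7/Eb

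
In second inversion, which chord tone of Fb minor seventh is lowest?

Cb

Fb minor seventh is Fb–Abb–Cb–Ebb. Second inversion places the fifth in the bass: Cb.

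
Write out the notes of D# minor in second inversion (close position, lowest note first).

A#, D#, F#

D# minor is D#–F#–A#. Second inversion puts the fifth (A#) in the bass, with the remaining tones above: A#, D#, F#.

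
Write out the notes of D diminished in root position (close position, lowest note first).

D diminished is D–F–Ab. Root position puts the root (D) in the bass, with the remaining tones above: D, F, Ab.

D, F, Ab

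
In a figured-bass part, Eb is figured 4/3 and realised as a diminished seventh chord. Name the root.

A

The figures 4/3 mean the fifth of the chord is in the bass. If Eb is the fifth of a diminished seventh chord, the root is A (chord tones A–C–Eb–Gb).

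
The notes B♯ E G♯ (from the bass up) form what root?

E

Reordering B#, E, G# into stacked thirds gives E–G#–B#; the bottom of that stack, E, is the root.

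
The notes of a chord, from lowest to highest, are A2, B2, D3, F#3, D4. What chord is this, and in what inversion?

The pitch classes A, B, D, F# arrange in thirds as B–D–F#–A: a B minor seventh chord.
The lowest note is A, the seventh of the chord, so this is third inversion (figured bass 4/2).

B minor seventh, third inversion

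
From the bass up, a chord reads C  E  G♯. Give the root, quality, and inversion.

C augmented, root position

Reducing to letter names: C, E, G#. These stack in thirds as C–E–G# — a C augmented triad.
C is the root of C augmented; root in the bass means root position (figured bass 5/3).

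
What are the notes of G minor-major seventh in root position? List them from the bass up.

G, Bb, D, F#

G minor-major seventh is G–Bb–D–F#. Root position puts the root (G) in the bass, with the remaining tones above: G, Bb, D, F#.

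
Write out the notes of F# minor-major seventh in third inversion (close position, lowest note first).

E#, F#, A, C#

The chord tones are F#–A–C#–E#. With the seventh (E#) lowest for third inversion: E#, F#, A, C#.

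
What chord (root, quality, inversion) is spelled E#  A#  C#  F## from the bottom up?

F## half-diminished seventh, third inversion

The pitch classes E#, A#, C#, F## arrange in thirds as F##–A#–C#–E#: an F## half-diminished seventh chord.
With the seventh (E#) in the bass, the chord is in third inversion (figured bass 4/2).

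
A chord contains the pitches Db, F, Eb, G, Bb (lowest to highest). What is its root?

Db, F, Eb, G, Bb are the tones of an Eb dominant ninth chord (Eb–G–Bb–Db–F), making Eb the root.

Eb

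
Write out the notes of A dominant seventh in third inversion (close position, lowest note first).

G, A, C#, E

Spelling A dominant seventh: A–C#–E–G. In third inversion the seventh is bass, giving G, A, C#, E from the bottom.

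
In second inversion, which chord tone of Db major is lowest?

In second inversion the fifth is lowest. For Db major (Db–F–Ab) that is Ab.

Ab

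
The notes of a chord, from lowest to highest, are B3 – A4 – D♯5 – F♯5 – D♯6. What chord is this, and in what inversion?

B dominant seventh, root position

The pitch classes B, A, D#, F# arrange in thirds as B–D#–F#–A: a B dominant seventh chord.
B is the root of B dominant seventh; root in the bass means root position (figured bass 7).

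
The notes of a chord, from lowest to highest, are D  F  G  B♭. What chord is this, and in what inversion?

G minor seventh, second inversion

The pitch classes D, F, G, Bb arrange in thirds as G–Bb–D–F: a G minor seventh chord.
With the fifth (D) in the bass, the chord is in second inversion (figured bass 4/3).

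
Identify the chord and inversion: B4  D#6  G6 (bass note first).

Reducing to letter names: B, D#, G. These stack in thirds as G–B–D# — a G augmented triad.
With the third (B) in the bass, the chord is in first inversion (figured bass 6).

G augmented, first inversion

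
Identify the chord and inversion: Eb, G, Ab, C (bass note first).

The distinct note names are Eb, G, Ab, C. Stacked in thirds they read Ab–C–Eb–G, which is a major seventh chord on Ab.
With the fifth (Eb) in the bass, the chord is in second inversion (figured bass 4/3).

Ab major seventh, second inversion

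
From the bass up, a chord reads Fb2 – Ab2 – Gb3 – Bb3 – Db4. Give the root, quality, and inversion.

The pitch classes Fb, Ab, Gb, Bb, Db arrange in thirds as Gb–Bb–Db–Fb–Ab: a Gb dominant ninth chord.
Fb is the seventh of Gb dominant ninth; seventh in the bass means third inversion.

Gb dominant ninth, third inversion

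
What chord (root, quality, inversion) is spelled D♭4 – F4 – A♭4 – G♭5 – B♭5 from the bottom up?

Gb major ninth, second inversion

The distinct note names are Db, F, Ab, Gb, Bb. Stacked in thirds they read Gb–Bb–Db–F–Ab, which is a major ninth chord on Gb.
With the fifth (Db) in the bass, the chord is in second inversion.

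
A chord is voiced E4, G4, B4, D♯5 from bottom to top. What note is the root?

E

Reordering E, G, B, D# into stacked thirds gives E–G–B–D#; the bottom of that stack, E, is the root.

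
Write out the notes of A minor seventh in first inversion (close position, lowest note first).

C, E, G, A

Spelling A minor seventh: A–C–E–G. In first inversion the third is bass, giving C, E, G, A from the bottom.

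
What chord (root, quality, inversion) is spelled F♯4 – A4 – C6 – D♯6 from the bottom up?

D# diminished seventh, first inversion

The distinct note names are F#, A, C, D#. Stacked in thirds they read D#–F#–A–C, which is a diminished seventh chord on D#.
With the third (F#) in the bass, the chord is in first inversion (figured bass 6/5).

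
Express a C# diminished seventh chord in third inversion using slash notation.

Third inversion of C# diminished seventh has the seventh (Bb) in the bass. As a slash chord: C#dim7/Bb.

C#dim7/Bb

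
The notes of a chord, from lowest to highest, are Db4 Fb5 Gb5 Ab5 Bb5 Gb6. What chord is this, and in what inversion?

Gb dominant ninth, second inversion

Reducing to letter names: Db, Fb, Gb, Ab, Bb. These stack in thirds as Gb–Bb–Db–Fb–Ab — a Gb dominant ninth chord.
With the fifth (Db) in the bass, the chord is in second inversion.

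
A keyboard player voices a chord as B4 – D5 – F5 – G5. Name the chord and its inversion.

G dominant seventh, first inversion

The distinct note names are B, D, F, G. Stacked in thirds they read G–B–D–F, which is a dominant seventh chord on G.
With the third (B) in the bass, the chord is in first inversion (figured bass 6/5).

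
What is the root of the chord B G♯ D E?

The distinct letter names are B, G#, D, E. Arranged as a stack of thirds they read E–G#–B–D, so E is the root (an E dominant seventh chord).

E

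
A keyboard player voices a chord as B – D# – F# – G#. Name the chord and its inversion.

G# minor seventh, first inversion

Reducing to letter names: B, D#, F#, G#. These stack in thirds as G#–B–D#–F# — a G# minor seventh chord.
The lowest note is B, the third of the chord, so this is first inversion (figured bass 6/5).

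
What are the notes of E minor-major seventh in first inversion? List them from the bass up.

G, B, D#, E

E minor-major seventh is E–G–B–D#. First inversion puts the third (G) in the bass, with the remaining tones above: G, B, D#, E.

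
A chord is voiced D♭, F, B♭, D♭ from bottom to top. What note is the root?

The distinct letter names are Db, F, Bb. Arranged as a stack of thirds they read Bb–Db–F, so Bb is the root (a Bb minor triad).

Bb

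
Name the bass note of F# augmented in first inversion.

F# augmented is F#–A#–C##. First inversion places the third in the bass: A#.

A#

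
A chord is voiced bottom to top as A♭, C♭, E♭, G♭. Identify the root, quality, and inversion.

Ab minor seventh, root position

The distinct note names are Ab, Cb, Eb, Gb. Stacked in thirds they read Ab–Cb–Eb–Gb, which is a minor seventh chord on Ab.
The lowest note is Ab, the root of the chord, so this is root position (figured bass 7).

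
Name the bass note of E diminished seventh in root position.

E

In root position the root is lowest. For E diminished seventh (E–G–Bb–Db) that is E.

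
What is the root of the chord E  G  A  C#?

E, G, A, C# are the tones of an A dominant seventh chord (A–C#–E–G), making A the root.

A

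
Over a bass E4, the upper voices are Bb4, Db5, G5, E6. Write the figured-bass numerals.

7

The notes E, Bb, Db, G stack in thirds as E–G–Bb–Db — an E diminished seventh chord. The bass E is the root, so this is root position: figured 7.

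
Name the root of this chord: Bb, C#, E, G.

The distinct letter names are Bb, C#, E, G. Arranged as a stack of thirds they read C#–E–G–Bb, so C# is the root (a C# diminished seventh chord).

C#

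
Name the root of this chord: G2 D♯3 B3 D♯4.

Reordering G, D#, B into stacked thirds gives G–B–D#; the bottom of that stack, G, is the root.

G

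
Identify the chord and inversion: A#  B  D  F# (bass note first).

B minor-major seventh, third inversion

The pitch classes A#, B, D, F# arrange in thirds as B–D–F#–A#: a B minor-major seventh chord.
A# is the seventh of B minor-major seventh; seventh in the bass means third inversion (figured bass 4/2).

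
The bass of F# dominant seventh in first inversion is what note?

F# dominant seventh is F#–A#–C#–E. First inversion places the third in the bass: A#.

A#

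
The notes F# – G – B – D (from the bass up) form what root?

G

The distinct letter names are F#, G, B, D. Arranged as a stack of thirds they read G–B–D–F#, so G is the root (a G major seventh chord).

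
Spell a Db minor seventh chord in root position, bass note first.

Spelling Db minor seventh: Db–Fb–Ab–Cb. In root position the root is bass, giving Db, Fb, Ab, Cb from the bottom.

Db, Fb, Ab, Cb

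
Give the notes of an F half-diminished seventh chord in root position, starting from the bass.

F, Ab, Cb, Eb

The chord tones are F–Ab–Cb–Eb. With the root (F) lowest for root position: F, Ab, Cb, Eb.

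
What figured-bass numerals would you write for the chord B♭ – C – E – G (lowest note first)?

4/2

The notes Bb, C, E, G stack in thirds as C–E–G–Bb — a C dominant seventh chord. The bass Bb is the seventh, so this is third inversion: figured 4/2.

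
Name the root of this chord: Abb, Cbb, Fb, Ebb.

Fb

Reordering Abb, Cbb, Fb, Ebb into stacked thirds gives Fb–Abb–Cbb–Ebb; the bottom of that stack, Fb, is the root.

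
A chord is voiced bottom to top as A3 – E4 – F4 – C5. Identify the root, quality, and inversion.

F major seventh, first inversion

Reducing to letter names: A, E, F, C. These stack in thirds as F–A–C–E — an F major seventh chord.
The lowest note is A, the third of the chord, so this is first inversion (figured bass 6/5).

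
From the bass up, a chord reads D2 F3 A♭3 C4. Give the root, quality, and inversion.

Reducing to letter names: D, F, Ab, C. These stack in thirds as D–F–Ab–C — a D half-diminished seventh chord.
The lowest note is D, the root of the chord, so this is root position (figured bass 7).

D half-diminished seventh, root position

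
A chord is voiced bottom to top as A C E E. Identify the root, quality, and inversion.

A minor, root position

The pitch classes A, C, E arrange in thirds as A–C–E: an A minor triad.
A is the root of A minor; root in the bass means root position (figured bass 5/3).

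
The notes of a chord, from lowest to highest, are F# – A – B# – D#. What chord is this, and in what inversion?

Reducing to letter names: F#, A, B#, D#. These stack in thirds as B#–D#–F#–A — a B# diminished seventh chord.
The lowest note is F#, the fifth of the chord, so this is second inversion (figured bass 4/3).

B# diminished seventh, second inversion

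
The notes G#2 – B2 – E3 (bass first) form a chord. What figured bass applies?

The notes G#, B, E stack in thirds as E–G#–B — an E major triad. The bass G# is the third, so this is first inversion: figured 6.

6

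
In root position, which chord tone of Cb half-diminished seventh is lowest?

Cb

Cb half-diminished seventh is Cb–Ebb–Gbb–Bbb. Root position places the root in the bass: Cb.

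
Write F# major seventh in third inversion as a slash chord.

Third inversion of F# major seventh has the seventh (E#) in the bass. As a slash chord: F#maj7/E#.

F#maj7/E#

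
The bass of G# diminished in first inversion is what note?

B

The third of G# diminished (G#–B–D) is B; that is the bass in first inversion.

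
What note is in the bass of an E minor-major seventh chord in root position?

E

E minor-major seventh is E–G–B–D#. Root position places the root in the bass: E.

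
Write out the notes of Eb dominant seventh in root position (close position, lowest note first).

Spelling Eb dominant seventh: Eb–G–Bb–Db. In root position the root is bass, giving Eb, G, Bb, Db from the bottom.

Eb, G, Bb, Db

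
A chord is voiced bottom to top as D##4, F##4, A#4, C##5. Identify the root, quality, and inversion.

D## half-diminished seventh, root position

The pitch classes D##, F##, A#, C## arrange in thirds as D##–F##–A#–C##: a D## half-diminished seventh chord.
With the root (D##) in the bass, the chord is in root position (figured bass 7).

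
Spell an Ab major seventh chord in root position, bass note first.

Ab major seventh is Ab–C–Eb–G. Root position puts the root (Ab) in the bass, with the remaining tones above: Ab, C, Eb, G.

Ab, C, Eb, G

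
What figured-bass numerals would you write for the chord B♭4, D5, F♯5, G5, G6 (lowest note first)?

6/5

The notes Bb, D, F#, G stack in thirds as G–Bb–D–F# — a G minor-major seventh chord. The bass Bb is the third, so this is first inversion: figured 6/5.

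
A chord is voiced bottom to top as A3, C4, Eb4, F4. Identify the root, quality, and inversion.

F dominant seventh, first inversion

Reducing to letter names: A, C, Eb, F. These stack in thirds as F–A–C–Eb — an F dominant seventh chord.
A is the third of F dominant seventh; third in the bass means first inversion (figured bass 6/5).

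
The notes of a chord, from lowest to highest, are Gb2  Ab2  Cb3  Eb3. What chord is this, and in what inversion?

Ab minor seventh, third inversion

The distinct note names are Gb, Ab, Cb, Eb. Stacked in thirds they read Ab–Cb–Eb–Gb, which is a minor seventh chord on Ab.
Gb is the seventh of Ab minor seventh; seventh in the bass means third inversion (figured bass 4/2).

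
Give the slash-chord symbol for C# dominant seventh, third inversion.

Third inversion of C# dominant seventh has the seventh (B) in the bass. As a slash chord: C#7/B.

C#7/B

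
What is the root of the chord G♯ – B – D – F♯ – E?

Reordering G#, B, D, F#, E into stacked thirds gives E–G#–B–D–F#; the bottom of that stack, E, is the root.

E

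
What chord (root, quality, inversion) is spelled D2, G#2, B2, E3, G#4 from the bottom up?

Reducing to letter names: D, G#, B, E. These stack in thirds as E–G#–B–D — an E dominant seventh chord.
The lowest note is D, the seventh of the chord, so this is third inversion (figured bass 4/2).

E dominant seventh, third inversion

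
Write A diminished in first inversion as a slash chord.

First inversion of A diminished has the third (C) in the bass. As a slash chord: Adim/C.

Adim/C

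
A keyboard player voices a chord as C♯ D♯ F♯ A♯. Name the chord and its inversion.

D# minor seventh, third inversion

The distinct note names are C#, D#, F#, A#. Stacked in thirds they read D#–F#–A#–C#, which is a minor seventh chord on D#.
C# is the seventh of D# minor seventh; seventh in the bass means third inversion (figured bass 4/2).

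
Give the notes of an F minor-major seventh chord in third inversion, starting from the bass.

E, F, Ab, C

Spelling F minor-major seventh: F–Ab–C–E. In third inversion the seventh is bass, giving E, F, Ab, C from the bottom.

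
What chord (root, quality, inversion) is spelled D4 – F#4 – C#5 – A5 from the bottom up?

The pitch classes D, F#, C#, A arrange in thirds as D–F#–A–C#: a D major seventh chord.
D is the root of D major seventh; root in the bass means root position (figured bass 7).

D major seventh, root position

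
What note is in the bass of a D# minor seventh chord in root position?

D#

D# minor seventh is D#–F#–A#–C#. Root position places the root in the bass: D#.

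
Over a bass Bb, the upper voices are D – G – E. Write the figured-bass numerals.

The notes Bb, D, G, E stack in thirds as E–G–Bb–D — an E half-diminished seventh chord. The bass Bb is the fifth, so this is second inversion: figured 4/3.

4/3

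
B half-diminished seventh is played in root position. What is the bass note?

In root position the root is lowest. For B half-diminished seventh (B–D–F–A) that is B.

B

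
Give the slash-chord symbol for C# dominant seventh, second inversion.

Second inversion of C# dominant seventh has the fifth (G#) in the bass. As a slash chord: C#7/G#.

C#7/G#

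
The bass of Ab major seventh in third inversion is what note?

G

In third inversion the seventh is lowest. For Ab major seventh (Ab–C–Eb–G) that is G.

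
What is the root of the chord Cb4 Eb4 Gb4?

Cb

Cb, Eb, Gb are the tones of a Cb major triad (Cb–Eb–Gb), making Cb the root.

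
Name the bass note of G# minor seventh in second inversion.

G# minor seventh is G#–B–D#–F#. Second inversion places the fifth in the bass: D#.

D#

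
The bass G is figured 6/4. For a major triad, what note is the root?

The figures 6/4 mean the fifth of the chord is in the bass. If G is the fifth of a major triad, the root is C (chord tones C–E–G).

C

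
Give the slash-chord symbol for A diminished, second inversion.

Adim/Eb

Second inversion of A diminished has the fifth (Eb) in the bass. As a slash chord: Adim/Eb.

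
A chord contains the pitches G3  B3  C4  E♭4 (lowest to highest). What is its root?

C

Reordering G, B, C, Eb into stacked thirds gives C–Eb–G–B; the bottom of that stack, C, is the root.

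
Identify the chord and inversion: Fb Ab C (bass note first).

The pitch classes Fb, Ab, C arrange in thirds as Fb–Ab–C: an Fb augmented triad.
Fb is the root of Fb augmented; root in the bass means root position (figured bass 5/3).

Fb augmented, root position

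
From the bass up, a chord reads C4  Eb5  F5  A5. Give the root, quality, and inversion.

The pitch classes C, Eb, F, A arrange in thirds as F–A–C–Eb: an F dominant seventh chord.
C is the fifth of F dominant seventh; fifth in the bass means second inversion (figured bass 4/3).

F dominant seventh, second inversion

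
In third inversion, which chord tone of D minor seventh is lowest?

C

D minor seventh is D–F–A–C. Third inversion places the seventh in the bass: C.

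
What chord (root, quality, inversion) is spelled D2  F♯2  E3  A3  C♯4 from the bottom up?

D major ninth, root position

Reducing to letter names: D, F#, E, A, C#. These stack in thirds as D–F#–A–C#–E — a D major ninth chord.
D is the root of D major ninth; root in the bass means root position.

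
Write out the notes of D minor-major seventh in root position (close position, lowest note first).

D, F, A, C#

The chord tones are D–F–A–C#. With the root (D) lowest for root position: D, F, A, C#.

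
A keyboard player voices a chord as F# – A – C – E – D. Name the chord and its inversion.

D dominant ninth, first inversion

The pitch classes F#, A, C, E, D arrange in thirds as D–F#–A–C–E: a D dominant ninth chord.
F# is the third of D dominant ninth; third in the bass means first inversion.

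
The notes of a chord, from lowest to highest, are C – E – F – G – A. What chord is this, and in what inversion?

F major ninth, second inversion

The pitch classes C, E, F, G, A arrange in thirds as F–A–C–E–G: an F major ninth chord.
C is the fifth of F major ninth; fifth in the bass means second inversion.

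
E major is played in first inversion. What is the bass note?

G#

The third of E major (E–G#–B) is G#; that is the bass in first inversion.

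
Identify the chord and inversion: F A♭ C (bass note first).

F minor, root position

The pitch classes F, Ab, C arrange in thirds as F–Ab–C: an F minor triad.
The lowest note is F, the root of the chord, so this is root position (figured bass 5/3).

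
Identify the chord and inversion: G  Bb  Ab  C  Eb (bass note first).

Ab major ninth, third inversion

Reducing to letter names: G, Bb, Ab, C, Eb. These stack in thirds as Ab–C–Eb–G–Bb — an Ab major ninth chord.
The lowest note is G, the seventh of the chord, so this is third inversion.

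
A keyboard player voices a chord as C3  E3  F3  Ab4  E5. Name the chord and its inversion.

F minor-major seventh, second inversion

The pitch classes C, E, F, Ab arrange in thirds as F–Ab–C–E: an F minor-major seventh chord.
C is the fifth of F minor-major seventh; fifth in the bass means second inversion (figured bass 4/3).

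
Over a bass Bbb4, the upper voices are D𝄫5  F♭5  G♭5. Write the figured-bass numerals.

The notes Bbb, Dbb, Fb, Gb stack in thirds as Gb–Bbb–Dbb–Fb — a Gb half-diminished seventh chord. The bass Bbb is the third, so this is first inversion: figured 6/5.

6/5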